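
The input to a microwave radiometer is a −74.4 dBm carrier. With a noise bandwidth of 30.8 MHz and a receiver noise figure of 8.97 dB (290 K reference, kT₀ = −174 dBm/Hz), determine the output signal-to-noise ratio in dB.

15.7 dB

Noise floor: N = −174 + 10 log₁₀(B) + NF
10 log₁₀(3.08×10⁷) = 74.89 dB
N = −174 + 74.89 + 8.97 = −90.14 dBm
SNR = P_sig − N = −74.4 − (−90.14) = 15.74 dB → 15.7 dB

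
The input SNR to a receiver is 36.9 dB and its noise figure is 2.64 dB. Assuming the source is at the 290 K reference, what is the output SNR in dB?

By definition F = SNR_in/SNR_out, so in dB: SNR_out = SNR_in − NF
SNR_out = 36.9 − 2.64 = 34.26 dB

34.26 dB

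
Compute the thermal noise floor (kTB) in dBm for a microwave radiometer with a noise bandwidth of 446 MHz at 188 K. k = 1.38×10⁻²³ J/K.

P_n = kTB = 1.38×10⁻²³ × 188 × 4.46×10⁸ = 1.16×10⁻¹² W
In dBm: 10 log₁₀(1.16×10⁻¹² / 10⁻³) = −89.4 dBm

−89.4 dBm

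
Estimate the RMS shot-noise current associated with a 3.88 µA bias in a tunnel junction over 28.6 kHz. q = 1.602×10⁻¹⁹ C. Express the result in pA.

189 pA

I_n = √(2qI·B)
2qI·B = 2 × 1.602×10⁻¹⁹ × 3.88×10⁻⁶ × 2.86×10⁴ = 3.56×10⁻²⁰ A²
I_n = √(3.56×10⁻²⁰) = 1.89×10⁻¹⁰ A = 189 pA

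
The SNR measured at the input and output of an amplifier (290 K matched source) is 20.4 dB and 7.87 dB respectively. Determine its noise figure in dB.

NF (dB) = SNR_in(dB) − SNR_out(dB) when the source is at T₀
NF = 20.4 − 7.87 = 12.53 dB

12.53 dB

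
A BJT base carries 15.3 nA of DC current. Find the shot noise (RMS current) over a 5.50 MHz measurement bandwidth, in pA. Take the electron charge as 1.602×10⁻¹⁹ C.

164 pA

I_n = √(2qI·B)
2qI·B = 2 × 1.602×10⁻¹⁹ × 1.53×10⁻⁸ × 5.50×10⁶ = 2.70×10⁻²⁰ A²
I_n = √(2.70×10⁻²⁰) = 1.64×10⁻¹⁰ A = 164 pA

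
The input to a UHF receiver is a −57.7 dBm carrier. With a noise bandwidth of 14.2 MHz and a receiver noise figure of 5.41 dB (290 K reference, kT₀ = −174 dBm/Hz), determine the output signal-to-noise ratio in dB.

39.4 dB

Noise floor: N = −174 + 10 log₁₀(B) + NF
10 log₁₀(1.42×10⁷) = 71.52 dB
N = −174 + 71.52 + 5.41 = −97.07 dBm
SNR = P_sig − N = −57.7 − (−97.07) = 39.37 dB → 39.4 dB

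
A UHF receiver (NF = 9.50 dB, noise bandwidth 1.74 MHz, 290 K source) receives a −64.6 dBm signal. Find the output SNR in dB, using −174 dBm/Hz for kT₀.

Noise floor: N = −174 + 10 log₁₀(B) + NF
10 log₁₀(1.74×10⁶) = 62.41 dB
N = −174 + 62.41 + 9.50 = −102.09 dBm
SNR = P_sig − N = −64.6 − (−102.09) = 37.49 dB → 37.5 dB

37.5 dB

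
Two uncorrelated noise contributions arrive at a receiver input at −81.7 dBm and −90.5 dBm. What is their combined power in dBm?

−81.2 dBm

Convert to linear, add, convert back:
P₁ = 6.76×10⁻¹² W, P₂ = 8.91×10⁻¹³ W
P_tot = 7.65×10⁻¹² W → 10 log₁₀(P_tot / 10⁻³) = −81.2 dBm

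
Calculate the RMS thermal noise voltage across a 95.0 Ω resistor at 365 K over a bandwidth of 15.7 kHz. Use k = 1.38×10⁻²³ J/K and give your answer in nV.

V_n = √(4kTRB)
4kTRB = 4 × 1.38×10⁻²³ × 365 × 9.50×10¹ × 1.57×10⁴ = 3.01×10⁻¹⁴ V²
V_n = √(3.01×10⁻¹⁴) = 1.73×10⁻⁷ V = 173 nV

173 nV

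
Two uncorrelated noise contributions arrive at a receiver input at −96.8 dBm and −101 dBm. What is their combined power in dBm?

−95.4 dBm

Convert to linear, add, convert back:
P₁ = 2.09×10⁻¹³ W, P₂ = 7.94×10⁻¹⁴ W
P_tot = 2.88×10⁻¹³ W → 10 log₁₀(P_tot / 10⁻³) = −95.4 dBm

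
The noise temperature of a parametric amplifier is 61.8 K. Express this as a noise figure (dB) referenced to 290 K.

0.839 dB

F = 1 + T_e/T₀ = 1 + 61.8/290 = 1.2131
NF = 10 log₁₀(1.2131) = 0.839 dB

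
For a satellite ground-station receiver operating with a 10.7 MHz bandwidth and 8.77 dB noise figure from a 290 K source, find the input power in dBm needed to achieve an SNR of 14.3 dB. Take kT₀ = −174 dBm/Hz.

Sensitivity = −174 + 10 log₁₀(B) + NF + SNR_min
= −174 + 70.29 + 8.77 + 14.3
= −80.64 dBm → −80.6 dBm

−80.6 dBm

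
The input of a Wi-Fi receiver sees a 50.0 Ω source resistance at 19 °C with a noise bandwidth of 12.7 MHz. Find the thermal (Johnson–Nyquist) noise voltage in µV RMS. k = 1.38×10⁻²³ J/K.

T = 19 °C + 273.15 = 292.15 K
V_n = √(4kTRB)
4kTRB = 4 × 1.38×10⁻²³ × 292.15 × 5.00×10¹ × 1.27×10⁷ = 1.02×10⁻¹¹ V²
V_n = √(1.02×10⁻¹¹) = 3.20×10⁻⁶ V = 3.20 µV

3.20 µV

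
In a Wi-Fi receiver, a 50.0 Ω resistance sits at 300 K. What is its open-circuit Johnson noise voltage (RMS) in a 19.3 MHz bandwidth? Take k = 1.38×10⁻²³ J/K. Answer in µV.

V_n = √(4kTRB)
4kTRB = 4 × 1.38×10⁻²³ × 300 × 5.00×10¹ × 1.93×10⁷ = 1.60×10⁻¹¹ V²
V_n = √(1.60×10⁻¹¹) = 4.00×10⁻⁶ V = 4.00 µV

4.00 µV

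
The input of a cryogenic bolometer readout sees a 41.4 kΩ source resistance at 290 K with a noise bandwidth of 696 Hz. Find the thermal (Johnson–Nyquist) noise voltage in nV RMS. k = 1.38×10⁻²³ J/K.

679 nV

V_n = √(4kTRB)
4kTRB = 4 × 1.38×10⁻²³ × 290 × 4.14×10⁴ × 6.96×10² = 4.61×10⁻¹³ V²
V_n = √(4.61×10⁻¹³) = 6.79×10⁻⁷ V = 679 nV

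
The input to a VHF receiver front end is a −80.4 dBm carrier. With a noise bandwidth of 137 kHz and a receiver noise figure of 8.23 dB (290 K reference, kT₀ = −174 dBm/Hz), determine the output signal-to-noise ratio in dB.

Noise floor: N = −174 + 10 log₁₀(B) + NF
10 log₁₀(1.37×10⁵) = 51.37 dB
N = −174 + 51.37 + 8.23 = −114.40 dBm
SNR = P_sig − N = −80.4 − (−114.40) = 34.00 dB → 34.0 dB

34.0 dB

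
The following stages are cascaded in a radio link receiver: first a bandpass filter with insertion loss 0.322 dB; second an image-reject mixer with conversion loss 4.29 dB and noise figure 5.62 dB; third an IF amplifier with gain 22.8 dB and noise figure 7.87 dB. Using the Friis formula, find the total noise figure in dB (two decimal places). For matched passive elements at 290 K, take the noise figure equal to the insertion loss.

Convert to linear (a loss of L dB is a gain of −L dB): F_i = 10^(NF_i/10), G_i = 10^(G_i,dB/10)
  Stage 1: F_1 = 10^(0.322/10) = 1.077, G_1 = 10^(−0.322/10) = 0.9285
  Stage 2: F_2 = 10^(5.62/10) = 3.648, G_2 = 10^(−4.29/10) = 0.3724
  Stage 3: F_3 = 10^(7.87/10) = 6.124, G_3 = 10^(22.8/10) = 190.5
Friis cascade:
  F = 1.077 + (3.648 − 1)/0.9285 + (6.124 − 1)/0.3458 = 18.75
NF = 10 log₁₀(18.75) = 12.73 dB

12.73 dB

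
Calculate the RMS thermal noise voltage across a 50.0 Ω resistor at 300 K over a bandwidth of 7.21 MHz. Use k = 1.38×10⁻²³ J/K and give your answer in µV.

2.44 µV

V_n = √(4kTRB)
4kTRB = 4 × 1.38×10⁻²³ × 300 × 5.00×10¹ × 7.21×10⁶ = 5.97×10⁻¹² V²
V_n = √(5.97×10⁻¹²) = 2.44×10⁻⁶ V = 2.44 µV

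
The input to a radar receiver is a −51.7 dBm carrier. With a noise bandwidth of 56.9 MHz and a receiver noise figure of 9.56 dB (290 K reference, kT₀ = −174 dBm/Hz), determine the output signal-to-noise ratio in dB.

Noise floor: N = −174 + 10 log₁₀(B) + NF
10 log₁₀(5.69×10⁷) = 77.55 dB
N = −174 + 77.55 + 9.56 = −86.89 dBm
SNR = P_sig − N = −51.7 − (−86.89) = 35.19 dB → 35.2 dB

35.2 dB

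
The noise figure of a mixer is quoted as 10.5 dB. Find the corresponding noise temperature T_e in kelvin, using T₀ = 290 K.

F = 10^(10.5/10) = 11.2202
T_e = (F − 1)·T₀ = (11.2202 − 1) × 290 = 2964 K

2964 K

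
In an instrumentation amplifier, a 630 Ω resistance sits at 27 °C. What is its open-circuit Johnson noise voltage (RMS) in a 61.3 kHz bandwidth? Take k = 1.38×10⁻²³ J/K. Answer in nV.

800 nV

T = 27 °C + 273.15 = 300.15 K
V_n = √(4kTRB)
4kTRB = 4 × 1.38×10⁻²³ × 300.15 × 6.30×10² × 6.13×10⁴ = 6.40×10⁻¹³ V²
V_n = √(6.40×10⁻¹³) = 8.00×10⁻⁷ V = 800 nV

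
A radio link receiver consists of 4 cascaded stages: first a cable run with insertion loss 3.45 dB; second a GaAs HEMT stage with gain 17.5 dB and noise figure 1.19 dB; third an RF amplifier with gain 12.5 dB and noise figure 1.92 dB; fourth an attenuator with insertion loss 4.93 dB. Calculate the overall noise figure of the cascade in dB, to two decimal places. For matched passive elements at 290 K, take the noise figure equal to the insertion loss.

Convert to linear (a loss of L dB is a gain of −L dB): F_i = 10^(NF_i/10), G_i = 10^(G_i,dB/10)
  Stage 1: F_1 = 10^(3.45/10) = 2.213, G_1 = 10^(−3.45/10) = 0.4519
  Stage 2: F_2 = 10^(1.19/10) = 1.315, G_2 = 10^(17.5/10) = 56.23
  Stage 3: F_3 = 10^(1.92/10) = 1.556, G_3 = 10^(12.5/10) = 17.78
  Stage 4: F_4 = 10^(4.93/10) = 3.112, G_4 = 10^(−4.93/10) = 0.3214
Friis cascade:
  F = 2.213 + (1.315 − 1)/0.4519 + (1.556 − 1)/25.41 + (3.112 − 1)/451.9 = 2.937
NF = 10 log₁₀(2.937) = 4.68 dB

4.68 dB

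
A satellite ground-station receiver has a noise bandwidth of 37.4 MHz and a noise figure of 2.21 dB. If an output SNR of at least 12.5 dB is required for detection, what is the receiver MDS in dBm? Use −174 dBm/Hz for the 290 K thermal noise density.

−83.6 dBm

Sensitivity = −174 + 10 log₁₀(B) + NF + SNR_min
= −174 + 75.73 + 2.21 + 12.5
= −83.56 dBm → −83.6 dBm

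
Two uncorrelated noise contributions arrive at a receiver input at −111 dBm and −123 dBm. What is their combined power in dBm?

−110.7 dBm

Convert to linear, add, convert back:
P₁ = 7.94×10⁻¹⁵ W, P₂ = 5.01×10⁻¹⁶ W
P_tot = 8.44×10⁻¹⁵ W → 10 log₁₀(P_tot / 10⁻³) = −110.7 dBm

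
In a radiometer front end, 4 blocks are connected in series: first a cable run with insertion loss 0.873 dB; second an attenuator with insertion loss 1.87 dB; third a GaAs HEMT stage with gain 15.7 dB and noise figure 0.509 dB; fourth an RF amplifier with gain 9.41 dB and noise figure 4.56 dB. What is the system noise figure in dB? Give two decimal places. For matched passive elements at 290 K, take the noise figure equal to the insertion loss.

3.44 dB

Convert to linear (a loss of L dB is a gain of −L dB): F_i = 10^(NF_i/10), G_i = 10^(G_i,dB/10)
  Stage 1: F_1 = 10^(0.873/10) = 1.223, G_1 = 10^(−0.873/10) = 0.8179
  Stage 2: F_2 = 10^(1.87/10) = 1.538, G_2 = 10^(−1.87/10) = 0.6501
  Stage 3: F_3 = 10^(0.509/10) = 1.124, G_3 = 10^(15.7/10) = 37.15
  Stage 4: F_4 = 10^(4.56/10) = 2.858, G_4 = 10^(9.41/10) = 8.730
Friis cascade:
  F = 1.223 + (1.538 − 1)/0.8179 + (1.124 − 1)/0.5317 + (2.858 − 1)/19.76 = 2.208
NF = 10 log₁₀(2.208) = 3.44 dB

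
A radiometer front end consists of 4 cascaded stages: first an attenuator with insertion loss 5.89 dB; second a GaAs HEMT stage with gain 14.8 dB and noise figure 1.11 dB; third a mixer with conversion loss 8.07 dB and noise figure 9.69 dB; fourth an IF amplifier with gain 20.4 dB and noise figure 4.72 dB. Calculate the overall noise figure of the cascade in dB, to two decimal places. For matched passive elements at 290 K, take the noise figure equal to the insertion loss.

Convert to linear (a loss of L dB is a gain of −L dB): F_i = 10^(NF_i/10), G_i = 10^(G_i,dB/10)
  Stage 1: F_1 = 10^(5.89/10) = 3.882, G_1 = 10^(−5.89/10) = 0.2576
  Stage 2: F_2 = 10^(1.11/10) = 1.291, G_2 = 10^(14.8/10) = 30.20
  Stage 3: F_3 = 10^(9.69/10) = 9.311, G_3 = 10^(−8.07/10) = 0.1560
  Stage 4: F_4 = 10^(4.72/10) = 2.965, G_4 = 10^(20.4/10) = 109.6
Friis cascade:
  F = 3.882 + (1.291 − 1)/0.2576 + (9.311 − 1)/7.780 + (2.965 − 1)/1.213 = 7.699
NF = 10 log₁₀(7.699) = 8.86 dB

8.86 dB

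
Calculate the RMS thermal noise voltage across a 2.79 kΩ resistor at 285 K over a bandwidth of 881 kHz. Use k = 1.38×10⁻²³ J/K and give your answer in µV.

6.22 µV

V_n = √(4kTRB)
4kTRB = 4 × 1.38×10⁻²³ × 285 × 2.79×10³ × 8.81×10⁵ = 3.87×10⁻¹¹ V²
V_n = √(3.87×10⁻¹¹) = 6.22×10⁻⁶ V = 6.22 µV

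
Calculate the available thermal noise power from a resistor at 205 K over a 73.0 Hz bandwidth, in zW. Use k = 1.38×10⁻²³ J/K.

P_n = kTB = 1.38×10⁻²³ × 205 × 7.30×10¹ = 2.07×10⁻¹⁹ W = 207 zW

207 zW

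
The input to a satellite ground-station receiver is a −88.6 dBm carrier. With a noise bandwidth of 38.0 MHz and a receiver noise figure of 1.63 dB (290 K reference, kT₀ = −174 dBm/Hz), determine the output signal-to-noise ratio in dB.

8.0 dB

Noise floor: N = −174 + 10 log₁₀(B) + NF
10 log₁₀(3.80×10⁷) = 75.8 dB
N = −174 + 75.8 + 1.63 = −96.57 dBm
SNR = P_sig − N = −88.6 − (−96.57) = 7.97 dB → 8.0 dB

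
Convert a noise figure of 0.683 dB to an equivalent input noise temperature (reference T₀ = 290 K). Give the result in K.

F = 10^(0.683/10) = 1.17031
T_e = (F − 1)·T₀ = (1.17031 − 1) × 290 = 49.4 K

49.4 K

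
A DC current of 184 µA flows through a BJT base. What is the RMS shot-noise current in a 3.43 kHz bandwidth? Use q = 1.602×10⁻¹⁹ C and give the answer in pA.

450 pA

I_n = √(2qI·B)
2qI·B = 2 × 1.602×10⁻¹⁹ × 1.84×10⁻⁴ × 3.43×10³ = 2.02×10⁻¹⁹ A²
I_n = √(2.02×10⁻¹⁹) = 4.50×10⁻¹⁰ A = 450 pA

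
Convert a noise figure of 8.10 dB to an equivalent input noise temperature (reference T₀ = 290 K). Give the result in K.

1582 K

F = 10^(8.10/10) = 6.45654
T_e = (F − 1)·T₀ = (6.45654 − 1) × 290 = 1582 K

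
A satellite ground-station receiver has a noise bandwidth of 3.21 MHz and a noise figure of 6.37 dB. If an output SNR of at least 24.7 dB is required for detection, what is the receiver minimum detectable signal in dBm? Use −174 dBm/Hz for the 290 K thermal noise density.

−77.9 dBm

Sensitivity = −174 + 10 log₁₀(B) + NF + SNR_min
= −174 + 65.07 + 6.37 + 24.7
= −77.86 dBm → −77.9 dBm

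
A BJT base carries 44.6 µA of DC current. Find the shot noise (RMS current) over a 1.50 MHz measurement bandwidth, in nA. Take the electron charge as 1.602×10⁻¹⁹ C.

I_n = √(2qI·B)
2qI·B = 2 × 1.602×10⁻¹⁹ × 4.46×10⁻⁵ × 1.50×10⁶ = 2.14×10⁻¹⁷ A²
I_n = √(2.14×10⁻¹⁷) = 4.63×10⁻⁹ A = 4.63 nA

4.63 nA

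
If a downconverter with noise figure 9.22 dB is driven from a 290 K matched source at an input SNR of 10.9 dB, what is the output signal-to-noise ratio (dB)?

1.68 dB

By definition F = SNR_in/SNR_out, so in dB: SNR_out = SNR_in − NF
SNR_out = 10.9 − 9.22 = 1.68 dB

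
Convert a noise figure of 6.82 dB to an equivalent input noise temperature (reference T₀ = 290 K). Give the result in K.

F = 10^(6.82/10) = 4.80839
T_e = (F − 1)·T₀ = (4.80839 − 1) × 290 = 1104 K

1104 K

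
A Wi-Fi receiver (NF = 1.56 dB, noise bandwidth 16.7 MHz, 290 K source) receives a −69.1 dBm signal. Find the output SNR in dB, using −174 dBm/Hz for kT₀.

31.1 dB

Noise floor: N = −174 + 10 log₁₀(B) + NF
10 log₁₀(1.67×10⁷) = 72.23 dB
N = −174 + 72.23 + 1.56 = −100.21 dBm
SNR = P_sig − N = −69.1 − (−100.21) = 31.11 dB → 31.1 dB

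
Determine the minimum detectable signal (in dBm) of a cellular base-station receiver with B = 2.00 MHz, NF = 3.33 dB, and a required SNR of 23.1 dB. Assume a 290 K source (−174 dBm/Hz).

Sensitivity = −174 + 10 log₁₀(B) + NF + SNR_min
= −174 + 63.01 + 3.33 + 23.1
= −84.56 dBm → −84.6 dBm

−84.6 dBm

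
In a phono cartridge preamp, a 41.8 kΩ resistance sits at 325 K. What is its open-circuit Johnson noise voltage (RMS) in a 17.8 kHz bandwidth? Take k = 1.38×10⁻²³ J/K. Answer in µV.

V_n = √(4kTRB)
4kTRB = 4 × 1.38×10⁻²³ × 325 × 4.18×10⁴ × 1.78×10⁴ = 1.33×10⁻¹¹ V²
V_n = √(1.33×10⁻¹¹) = 3.65×10⁻⁶ V = 3.65 µV

3.65 µV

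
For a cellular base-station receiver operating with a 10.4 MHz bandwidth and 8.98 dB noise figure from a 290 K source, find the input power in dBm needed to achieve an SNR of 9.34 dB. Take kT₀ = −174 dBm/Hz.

Sensitivity = −174 + 10 log₁₀(B) + NF + SNR_min
= −174 + 70.17 + 8.98 + 9.34
= −85.51 dBm → −85.5 dBm

−85.5 dBm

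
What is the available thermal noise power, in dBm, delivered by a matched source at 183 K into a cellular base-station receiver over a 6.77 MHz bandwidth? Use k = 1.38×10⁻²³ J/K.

−107.7 dBm

P_n = kTB = 1.38×10⁻²³ × 183 × 6.77×10⁶ = 1.71×10⁻¹⁴ W
In dBm: 10 log₁₀(1.71×10⁻¹⁴ / 10⁻³) = −107.7 dBm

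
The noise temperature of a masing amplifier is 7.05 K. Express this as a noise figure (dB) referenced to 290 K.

0.104 dB

F = 1 + T_e/T₀ = 1 + 7.05/290 = 1.02431
NF = 10 log₁₀(1.02431) = 0.104 dB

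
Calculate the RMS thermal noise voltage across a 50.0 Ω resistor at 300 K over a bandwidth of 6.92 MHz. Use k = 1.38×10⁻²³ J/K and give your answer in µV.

2.39 µV

V_n = √(4kTRB)
4kTRB = 4 × 1.38×10⁻²³ × 300 × 5.00×10¹ × 6.92×10⁶ = 5.73×10⁻¹² V²
V_n = √(5.73×10⁻¹²) = 2.39×10⁻⁶ V = 2.39 µV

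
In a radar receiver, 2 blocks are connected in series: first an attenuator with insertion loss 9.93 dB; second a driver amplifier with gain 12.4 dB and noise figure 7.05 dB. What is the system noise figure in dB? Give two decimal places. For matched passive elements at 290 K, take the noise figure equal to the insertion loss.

Convert to linear (a loss of L dB is a gain of −L dB): F_i = 10^(NF_i/10), G_i = 10^(G_i,dB/10)
  Stage 1: F_1 = 10^(9.93/10) = 9.840, G_1 = 10^(−9.93/10) = 0.1016
  Stage 2: F_2 = 10^(7.05/10) = 5.070, G_2 = 10^(12.4/10) = 17.38
Friis cascade:
  F = 9.840 + (5.070 − 1)/0.1016 = 49.89
NF = 10 log₁₀(49.89) = 16.98 dB

16.98 dB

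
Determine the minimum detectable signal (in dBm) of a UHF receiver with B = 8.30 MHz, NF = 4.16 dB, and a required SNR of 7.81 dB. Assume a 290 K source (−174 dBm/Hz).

−92.8 dBm

Sensitivity = −174 + 10 log₁₀(B) + NF + SNR_min
= −174 + 69.19 + 4.16 + 7.81
= −92.84 dBm → −92.8 dBm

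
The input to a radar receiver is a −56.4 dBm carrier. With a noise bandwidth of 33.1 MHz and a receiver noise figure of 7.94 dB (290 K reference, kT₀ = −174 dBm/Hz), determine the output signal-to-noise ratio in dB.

34.5 dB

Noise floor: N = −174 + 10 log₁₀(B) + NF
10 log₁₀(3.31×10⁷) = 75.2 dB
N = −174 + 75.2 + 7.94 = −90.86 dBm
SNR = P_sig − N = −56.4 − (−90.86) = 34.46 dB → 34.5 dB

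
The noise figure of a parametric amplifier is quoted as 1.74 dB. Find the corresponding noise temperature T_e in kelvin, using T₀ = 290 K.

143 K

F = 10^(1.74/10) = 1.49279
T_e = (F − 1)·T₀ = (1.49279 − 1) × 290 = 143 K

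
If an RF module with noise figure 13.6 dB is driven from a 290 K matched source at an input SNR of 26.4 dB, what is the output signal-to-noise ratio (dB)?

By definition F = SNR_in/SNR_out, so in dB: SNR_out = SNR_in − NF
SNR_out = 26.4 − 13.6 = 12.8 dB

12.8 dB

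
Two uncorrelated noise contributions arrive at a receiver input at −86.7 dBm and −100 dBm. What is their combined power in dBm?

−86.5 dBm

Convert to linear, add, convert back:
P₁ = 2.14×10⁻¹² W, P₂ = 1.00×10⁻¹³ W
P_tot = 2.24×10⁻¹² W → 10 log₁₀(P_tot / 10⁻³) = −86.5 dBm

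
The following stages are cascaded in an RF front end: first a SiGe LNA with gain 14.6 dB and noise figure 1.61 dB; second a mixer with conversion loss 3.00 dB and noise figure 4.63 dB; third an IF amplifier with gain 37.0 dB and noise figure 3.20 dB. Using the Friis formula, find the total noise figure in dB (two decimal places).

2.01 dB

Convert to linear (a loss of L dB is a gain of −L dB): F_i = 10^(NF_i/10), G_i = 10^(G_i,dB/10)
  Stage 1: F_1 = 10^(1.61/10) = 1.449, G_1 = 10^(14.6/10) = 28.84
  Stage 2: F_2 = 10^(4.63/10) = 2.904, G_2 = 10^(−3.00/10) = 0.5012
  Stage 3: F_3 = 10^(3.20/10) = 2.089, G_3 = 10^(37.0/10) = 5012
Friis cascade:
  F = 1.449 + (2.904 − 1)/28.84 + (2.089 − 1)/14.45 = 1.590
NF = 10 log₁₀(1.590) = 2.01 dB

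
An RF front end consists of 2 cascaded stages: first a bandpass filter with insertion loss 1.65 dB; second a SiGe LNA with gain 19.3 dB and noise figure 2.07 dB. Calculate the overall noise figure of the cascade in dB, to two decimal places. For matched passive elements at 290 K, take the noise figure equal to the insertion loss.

Convert to linear (a loss of L dB is a gain of −L dB): F_i = 10^(NF_i/10), G_i = 10^(G_i,dB/10)
  Stage 1: F_1 = 10^(1.65/10) = 1.462, G_1 = 10^(−1.65/10) = 0.6839
  Stage 2: F_2 = 10^(2.07/10) = 1.611, G_2 = 10^(19.3/10) = 85.11
Friis cascade:
  F = 1.462 + (1.611 − 1)/0.6839 = 2.355
NF = 10 log₁₀(2.355) = 3.72 dB

3.72 dB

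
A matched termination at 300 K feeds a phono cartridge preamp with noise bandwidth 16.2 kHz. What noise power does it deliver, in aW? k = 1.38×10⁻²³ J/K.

P_n = kTB = 1.38×10⁻²³ × 300 × 1.62×10⁴ = 6.71×10⁻¹⁷ W = 67.1 aW

67.1 aW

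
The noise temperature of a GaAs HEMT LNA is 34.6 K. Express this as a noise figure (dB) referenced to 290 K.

F = 1 + T_e/T₀ = 1 + 34.6/290 = 1.11931
NF = 10 log₁₀(1.11931) = 0.490 dB

0.490 dB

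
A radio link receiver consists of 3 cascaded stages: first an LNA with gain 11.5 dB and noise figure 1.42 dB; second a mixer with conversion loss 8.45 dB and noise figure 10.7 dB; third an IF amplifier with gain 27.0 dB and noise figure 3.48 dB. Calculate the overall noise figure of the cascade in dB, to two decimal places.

4.40 dB

Convert to linear (a loss of L dB is a gain of −L dB): F_i = 10^(NF_i/10), G_i = 10^(G_i,dB/10)
  Stage 1: F_1 = 10^(1.42/10) = 1.387, G_1 = 10^(11.5/10) = 14.13
  Stage 2: F_2 = 10^(10.7/10) = 11.75, G_2 = 10^(−8.45/10) = 0.1429
  Stage 3: F_3 = 10^(3.48/10) = 2.228, G_3 = 10^(27.0/10) = 501.2
Friis cascade:
  F = 1.387 + (11.75 − 1)/14.13 + (2.228 − 1)/2.018 = 2.756
NF = 10 log₁₀(2.756) = 4.40 dB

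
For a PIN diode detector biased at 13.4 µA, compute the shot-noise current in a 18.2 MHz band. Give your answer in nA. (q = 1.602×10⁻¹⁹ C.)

8.84 nA

I_n = √(2qI·B)
2qI·B = 2 × 1.602×10⁻¹⁹ × 1.34×10⁻⁵ × 1.82×10⁷ = 7.81×10⁻¹⁷ A²
I_n = √(7.81×10⁻¹⁷) = 8.84×10⁻⁹ A = 8.84 nA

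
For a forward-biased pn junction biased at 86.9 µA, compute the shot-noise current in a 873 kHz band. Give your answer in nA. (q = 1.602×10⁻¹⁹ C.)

4.93 nA

I_n = √(2qI·B)
2qI·B = 2 × 1.602×10⁻¹⁹ × 8.69×10⁻⁵ × 8.73×10⁵ = 2.43×10⁻¹⁷ A²
I_n = √(2.43×10⁻¹⁷) = 4.93×10⁻⁹ A = 4.93 nA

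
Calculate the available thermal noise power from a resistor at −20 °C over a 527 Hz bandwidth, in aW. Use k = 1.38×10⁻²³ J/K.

T = −20 °C + 273.15 = 253.15 K
P_n = kTB = 1.38×10⁻²³ × 253.15 × 5.27×10² = 1.84×10⁻¹⁸ W = 1.84 aW

1.84 aW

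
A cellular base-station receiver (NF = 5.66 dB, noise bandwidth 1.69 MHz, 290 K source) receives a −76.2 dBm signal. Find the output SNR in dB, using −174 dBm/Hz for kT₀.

29.9 dB

Noise floor: N = −174 + 10 log₁₀(B) + NF
10 log₁₀(1.69×10⁶) = 62.28 dB
N = −174 + 62.28 + 5.66 = −106.06 dBm
SNR = P_sig − N = −76.2 − (−106.06) = 29.86 dB → 29.9 dB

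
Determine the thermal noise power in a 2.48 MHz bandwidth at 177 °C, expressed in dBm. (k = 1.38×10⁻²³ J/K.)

T = 177 °C + 273.15 = 450.15 K
P_n = kTB = 1.38×10⁻²³ × 450.15 × 2.48×10⁶ = 1.54×10⁻¹⁴ W
In dBm: 10 log₁₀(1.54×10⁻¹⁴ / 10⁻³) = −108.1 dBm

−108.1 dBm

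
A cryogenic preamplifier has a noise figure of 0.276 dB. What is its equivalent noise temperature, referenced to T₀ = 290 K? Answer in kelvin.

F = 10^(0.276/10) = 1.06561
T_e = (F − 1)·T₀ = (1.06561 − 1) × 290 = 19.0 K

19.0 K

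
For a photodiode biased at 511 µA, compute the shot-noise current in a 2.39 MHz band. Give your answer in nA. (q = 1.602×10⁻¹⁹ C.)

19.8 nA

I_n = √(2qI·B)
2qI·B = 2 × 1.602×10⁻¹⁹ × 5.11×10⁻⁴ × 2.39×10⁶ = 3.91×10⁻¹⁶ A²
I_n = √(3.91×10⁻¹⁶) = 1.98×10⁻⁸ A = 19.8 nA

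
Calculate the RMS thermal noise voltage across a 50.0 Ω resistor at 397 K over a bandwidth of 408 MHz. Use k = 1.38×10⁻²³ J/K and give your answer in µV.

21.1 µV

V_n = √(4kTRB)
4kTRB = 4 × 1.38×10⁻²³ × 397 × 5.00×10¹ × 4.08×10⁸ = 4.47×10⁻¹⁰ V²
V_n = √(4.47×10⁻¹⁰) = 2.11×10⁻⁵ V = 21.1 µV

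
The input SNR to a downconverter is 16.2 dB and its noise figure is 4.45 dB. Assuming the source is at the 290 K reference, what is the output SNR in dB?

By definition F = SNR_in/SNR_out, so in dB: SNR_out = SNR_in − NF
SNR_out = 16.2 − 4.45 = 11.75 dB

11.75 dB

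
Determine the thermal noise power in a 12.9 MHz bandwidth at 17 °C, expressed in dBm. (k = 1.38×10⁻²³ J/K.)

T = 17 °C + 273.15 = 290.15 K
P_n = kTB = 1.38×10⁻²³ × 290.15 × 1.29×10⁷ = 5.17×10⁻¹⁴ W
In dBm: 10 log₁₀(5.17×10⁻¹⁴ / 10⁻³) = −102.9 dBm

−102.9 dBm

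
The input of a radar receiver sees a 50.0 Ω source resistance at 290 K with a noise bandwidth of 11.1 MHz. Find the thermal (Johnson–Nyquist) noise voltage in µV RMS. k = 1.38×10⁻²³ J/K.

2.98 µV

V_n = √(4kTRB)
4kTRB = 4 × 1.38×10⁻²³ × 290 × 5.00×10¹ × 1.11×10⁷ = 8.88×10⁻¹² V²
V_n = √(8.88×10⁻¹²) = 2.98×10⁻⁶ V = 2.98 µV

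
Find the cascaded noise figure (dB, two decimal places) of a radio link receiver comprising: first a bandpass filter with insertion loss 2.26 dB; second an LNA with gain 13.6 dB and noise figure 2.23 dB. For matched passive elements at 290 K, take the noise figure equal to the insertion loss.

4.49 dB

Convert to linear (a loss of L dB is a gain of −L dB): F_i = 10^(NF_i/10), G_i = 10^(G_i,dB/10)
  Stage 1: F_1 = 10^(2.26/10) = 1.683, G_1 = 10^(−2.26/10) = 0.5943
  Stage 2: F_2 = 10^(2.23/10) = 1.671, G_2 = 10^(13.6/10) = 22.91
Friis cascade:
  F = 1.683 + (1.671 − 1)/0.5943 = 2.812
NF = 10 log₁₀(2.812) = 4.49 dB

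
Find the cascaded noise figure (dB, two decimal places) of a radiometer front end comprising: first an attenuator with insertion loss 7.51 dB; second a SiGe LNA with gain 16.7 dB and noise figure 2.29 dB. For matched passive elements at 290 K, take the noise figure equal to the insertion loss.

Convert to linear (a loss of L dB is a gain of −L dB): F_i = 10^(NF_i/10), G_i = 10^(G_i,dB/10)
  Stage 1: F_1 = 10^(7.51/10) = 5.636, G_1 = 10^(−7.51/10) = 0.1774
  Stage 2: F_2 = 10^(2.29/10) = 1.694, G_2 = 10^(16.7/10) = 46.77
Friis cascade:
  F = 5.636 + (1.694 − 1)/0.1774 = 9.550
NF = 10 log₁₀(9.550) = 9.80 dB

9.80 dB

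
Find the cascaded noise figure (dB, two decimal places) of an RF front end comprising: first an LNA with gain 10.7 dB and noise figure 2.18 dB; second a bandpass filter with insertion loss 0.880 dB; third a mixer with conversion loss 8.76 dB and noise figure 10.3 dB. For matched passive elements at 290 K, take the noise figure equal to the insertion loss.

Convert to linear (a loss of L dB is a gain of −L dB): F_i = 10^(NF_i/10), G_i = 10^(G_i,dB/10)
  Stage 1: F_1 = 10^(2.18/10) = 1.652, G_1 = 10^(10.7/10) = 11.75
  Stage 2: F_2 = 10^(0.880/10) = 1.225, G_2 = 10^(−0.880/10) = 0.8166
  Stage 3: F_3 = 10^(10.3/10) = 10.72, G_3 = 10^(−8.76/10) = 0.1330
Friis cascade:
  F = 1.652 + (1.225 − 1)/11.75 + (10.72 − 1)/9.594 = 2.684
NF = 10 log₁₀(2.684) = 4.29 dB

4.29 dB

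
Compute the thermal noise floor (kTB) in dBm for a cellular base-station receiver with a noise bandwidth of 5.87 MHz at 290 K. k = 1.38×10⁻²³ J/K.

P_n = kTB = 1.38×10⁻²³ × 290 × 5.87×10⁶ = 2.35×10⁻¹⁴ W
In dBm: 10 log₁₀(2.35×10⁻¹⁴ / 10⁻³) = −106.3 dBm

−106.3 dBm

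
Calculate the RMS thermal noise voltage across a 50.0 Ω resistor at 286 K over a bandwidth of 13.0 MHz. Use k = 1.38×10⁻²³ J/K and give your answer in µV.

3.20 µV

V_n = √(4kTRB)
4kTRB = 4 × 1.38×10⁻²³ × 286 × 5.00×10¹ × 1.30×10⁷ = 1.03×10⁻¹¹ V²
V_n = √(1.03×10⁻¹¹) = 3.20×10⁻⁶ V = 3.20 µV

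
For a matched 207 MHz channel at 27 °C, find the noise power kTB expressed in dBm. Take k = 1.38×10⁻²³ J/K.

−90.7 dBm

T = 27 °C + 273.15 = 300.15 K
P_n = kTB = 1.38×10⁻²³ × 300.15 × 2.07×10⁸ = 8.57×10⁻¹³ W
In dBm: 10 log₁₀(8.57×10⁻¹³ / 10⁻³) = −90.7 dBm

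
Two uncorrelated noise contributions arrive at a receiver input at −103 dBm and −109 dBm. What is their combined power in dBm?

Convert to linear, add, convert back:
P₁ = 5.01×10⁻¹⁴ W, P₂ = 1.26×10⁻¹⁴ W
P_tot = 6.27×10⁻¹⁴ W → 10 log₁₀(P_tot / 10⁻³) = −102.0 dBm

−102.0 dBm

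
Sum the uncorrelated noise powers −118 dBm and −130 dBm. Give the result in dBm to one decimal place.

−117.7 dBm

Convert to linear, add, convert back:
P₁ = 1.58×10⁻¹⁵ W, P₂ = 1.00×10⁻¹⁶ W
P_tot = 1.68×10⁻¹⁵ W → 10 log₁₀(P_tot / 10⁻³) = −117.7 dBm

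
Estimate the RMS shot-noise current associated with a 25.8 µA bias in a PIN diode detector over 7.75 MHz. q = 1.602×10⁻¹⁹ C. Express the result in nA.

I_n = √(2qI·B)
2qI·B = 2 × 1.602×10⁻¹⁹ × 2.58×10⁻⁵ × 7.75×10⁶ = 6.41×10⁻¹⁷ A²
I_n = √(6.41×10⁻¹⁷) = 8.00×10⁻⁹ A = 8.00 nA

8.00 nA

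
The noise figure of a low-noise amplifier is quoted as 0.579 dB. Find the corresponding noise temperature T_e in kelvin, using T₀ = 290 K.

F = 10^(0.579/10) = 1.14262
T_e = (F − 1)·T₀ = (1.14262 − 1) × 290 = 41.4 K

41.4 K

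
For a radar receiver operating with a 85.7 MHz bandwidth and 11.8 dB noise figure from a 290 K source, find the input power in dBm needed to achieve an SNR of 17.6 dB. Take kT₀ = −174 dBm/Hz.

Sensitivity = −174 + 10 log₁₀(B) + NF + SNR_min
= −174 + 79.33 + 11.8 + 17.6
= −65.27 dBm → −65.3 dBm

−65.3 dBm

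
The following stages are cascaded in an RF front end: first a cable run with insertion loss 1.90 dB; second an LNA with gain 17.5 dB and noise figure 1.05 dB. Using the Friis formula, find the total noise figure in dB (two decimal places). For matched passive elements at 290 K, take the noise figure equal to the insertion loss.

2.95 dB

Convert to linear (a loss of L dB is a gain of −L dB): F_i = 10^(NF_i/10), G_i = 10^(G_i,dB/10)
  Stage 1: F_1 = 10^(1.90/10) = 1.549, G_1 = 10^(−1.90/10) = 0.6457
  Stage 2: F_2 = 10^(1.05/10) = 1.274, G_2 = 10^(17.5/10) = 56.23
Friis cascade:
  F = 1.549 + (1.274 − 1)/0.6457 = 1.972
NF = 10 log₁₀(1.972) = 2.95 dB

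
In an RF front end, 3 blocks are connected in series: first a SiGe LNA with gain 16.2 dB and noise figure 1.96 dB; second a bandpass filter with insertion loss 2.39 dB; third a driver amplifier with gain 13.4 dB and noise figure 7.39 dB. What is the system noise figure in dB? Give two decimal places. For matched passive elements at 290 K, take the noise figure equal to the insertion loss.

2.49 dB

Convert to linear (a loss of L dB is a gain of −L dB): F_i = 10^(NF_i/10), G_i = 10^(G_i,dB/10)
  Stage 1: F_1 = 10^(1.96/10) = 1.570, G_1 = 10^(16.2/10) = 41.69
  Stage 2: F_2 = 10^(2.39/10) = 1.734, G_2 = 10^(−2.39/10) = 0.5768
  Stage 3: F_3 = 10^(7.39/10) = 5.483, G_3 = 10^(13.4/10) = 21.88
Friis cascade:
  F = 1.570 + (1.734 − 1)/41.69 + (5.483 − 1)/24.04 = 1.774
NF = 10 log₁₀(1.774) = 2.49 dB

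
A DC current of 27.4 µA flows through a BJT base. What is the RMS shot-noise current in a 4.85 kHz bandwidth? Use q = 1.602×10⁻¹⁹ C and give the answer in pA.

206 pA

I_n = √(2qI·B)
2qI·B = 2 × 1.602×10⁻¹⁹ × 2.74×10⁻⁵ × 4.85×10³ = 4.26×10⁻²⁰ A²
I_n = √(4.26×10⁻²⁰) = 2.06×10⁻¹⁰ A = 206 pA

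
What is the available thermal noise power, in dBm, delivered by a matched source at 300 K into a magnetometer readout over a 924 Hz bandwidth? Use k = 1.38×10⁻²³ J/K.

P_n = kTB = 1.38×10⁻²³ × 300 × 9.24×10² = 3.83×10⁻¹⁸ W
In dBm: 10 log₁₀(3.83×10⁻¹⁸ / 10⁻³) = −144.2 dBm

−144.2 dBm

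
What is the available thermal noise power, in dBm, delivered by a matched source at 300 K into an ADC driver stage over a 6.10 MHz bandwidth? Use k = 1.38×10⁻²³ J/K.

−106.0 dBm

P_n = kTB = 1.38×10⁻²³ × 300 × 6.10×10⁶ = 2.53×10⁻¹⁴ W
In dBm: 10 log₁₀(2.53×10⁻¹⁴ / 10⁻³) = −106.0 dBm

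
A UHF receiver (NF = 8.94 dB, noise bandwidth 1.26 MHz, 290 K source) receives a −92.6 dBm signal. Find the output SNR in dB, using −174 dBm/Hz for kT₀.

11.5 dB

Noise floor: N = −174 + 10 log₁₀(B) + NF
10 log₁₀(1.26×10⁶) = 61 dB
N = −174 + 61 + 8.94 = −104.06 dBm
SNR = P_sig − N = −92.6 − (−104.06) = 11.46 dB → 11.5 dB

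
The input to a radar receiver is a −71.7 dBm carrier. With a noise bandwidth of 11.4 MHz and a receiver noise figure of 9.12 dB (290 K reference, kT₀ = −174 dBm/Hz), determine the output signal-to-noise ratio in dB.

Noise floor: N = −174 + 10 log₁₀(B) + NF
10 log₁₀(1.14×10⁷) = 70.57 dB
N = −174 + 70.57 + 9.12 = −94.31 dBm
SNR = P_sig − N = −71.7 − (−94.31) = 22.61 dB → 22.6 dB

22.6 dB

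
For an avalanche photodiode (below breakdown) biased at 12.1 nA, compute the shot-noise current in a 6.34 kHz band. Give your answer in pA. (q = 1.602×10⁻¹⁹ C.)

I_n = √(2qI·B)
2qI·B = 2 × 1.602×10⁻¹⁹ × 1.21×10⁻⁸ × 6.34×10³ = 2.46×10⁻²³ A²
I_n = √(2.46×10⁻²³) = 4.96×10⁻¹² A = 4.96 pA

4.96 pA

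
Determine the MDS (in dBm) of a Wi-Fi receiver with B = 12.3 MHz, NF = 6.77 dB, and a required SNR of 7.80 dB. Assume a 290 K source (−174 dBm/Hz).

−88.5 dBm

Sensitivity = −174 + 10 log₁₀(B) + NF + SNR_min
= −174 + 70.9 + 6.77 + 7.80
= −88.53 dBm → −88.5 dBm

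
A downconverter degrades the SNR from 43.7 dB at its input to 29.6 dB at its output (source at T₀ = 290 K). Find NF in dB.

14.1 dB

NF (dB) = SNR_in(dB) − SNR_out(dB) when the source is at T₀
NF = 43.7 − 29.6 = 14.1 dB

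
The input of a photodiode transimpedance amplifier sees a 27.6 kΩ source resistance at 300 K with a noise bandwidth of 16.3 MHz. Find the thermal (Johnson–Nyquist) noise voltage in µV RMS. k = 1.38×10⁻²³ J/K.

V_n = √(4kTRB)
4kTRB = 4 × 1.38×10⁻²³ × 300 × 2.76×10⁴ × 1.63×10⁷ = 7.45×10⁻⁹ V²
V_n = √(7.45×10⁻⁹) = 8.63×10⁻⁵ V = 86.3 µV

86.3 µV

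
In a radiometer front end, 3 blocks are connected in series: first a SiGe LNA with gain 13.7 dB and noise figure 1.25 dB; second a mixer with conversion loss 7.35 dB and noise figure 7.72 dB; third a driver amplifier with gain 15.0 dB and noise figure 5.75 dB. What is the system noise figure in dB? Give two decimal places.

3.39 dB

Convert to linear (a loss of L dB is a gain of −L dB): F_i = 10^(NF_i/10), G_i = 10^(G_i,dB/10)
  Stage 1: F_1 = 10^(1.25/10) = 1.334, G_1 = 10^(13.7/10) = 23.44
  Stage 2: F_2 = 10^(7.72/10) = 5.916, G_2 = 10^(−7.35/10) = 0.1841
  Stage 3: F_3 = 10^(5.75/10) = 3.758, G_3 = 10^(15.0/10) = 31.62
Friis cascade:
  F = 1.334 + (5.916 − 1)/23.44 + (3.758 − 1)/4.315 = 2.182
NF = 10 log₁₀(2.182) = 3.39 dB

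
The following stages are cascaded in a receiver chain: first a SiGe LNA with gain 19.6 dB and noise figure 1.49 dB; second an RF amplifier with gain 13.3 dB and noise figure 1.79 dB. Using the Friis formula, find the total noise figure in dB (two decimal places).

1.51 dB

Convert to linear (a loss of L dB is a gain of −L dB): F_i = 10^(NF_i/10), G_i = 10^(G_i,dB/10)
  Stage 1: F_1 = 10^(1.49/10) = 1.409, G_1 = 10^(19.6/10) = 91.20
  Stage 2: F_2 = 10^(1.79/10) = 1.510, G_2 = 10^(13.3/10) = 21.38
Friis cascade:
  F = 1.409 + (1.510 − 1)/91.20 = 1.415
NF = 10 log₁₀(1.415) = 1.51 dB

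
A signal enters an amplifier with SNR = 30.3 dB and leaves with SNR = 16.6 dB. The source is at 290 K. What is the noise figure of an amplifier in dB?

NF (dB) = SNR_in(dB) − SNR_out(dB) when the source is at T₀
NF = 30.3 − 16.6 = 13.7 dB

13.7 dB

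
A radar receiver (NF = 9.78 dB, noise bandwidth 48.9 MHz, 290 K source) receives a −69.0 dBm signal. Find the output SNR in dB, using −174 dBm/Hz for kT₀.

18.3 dB

Noise floor: N = −174 + 10 log₁₀(B) + NF
10 log₁₀(4.89×10⁷) = 76.89 dB
N = −174 + 76.89 + 9.78 = −87.33 dBm
SNR = P_sig − N = −69.0 − (−87.33) = 18.33 dB → 18.3 dB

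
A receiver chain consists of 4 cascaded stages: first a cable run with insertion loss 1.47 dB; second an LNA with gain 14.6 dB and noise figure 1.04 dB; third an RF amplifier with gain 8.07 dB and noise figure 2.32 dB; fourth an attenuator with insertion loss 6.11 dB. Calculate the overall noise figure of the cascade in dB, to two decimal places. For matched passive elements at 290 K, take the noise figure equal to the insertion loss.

Convert to linear (a loss of L dB is a gain of −L dB): F_i = 10^(NF_i/10), G_i = 10^(G_i,dB/10)
  Stage 1: F_1 = 10^(1.47/10) = 1.403, G_1 = 10^(−1.47/10) = 0.7129
  Stage 2: F_2 = 10^(1.04/10) = 1.271, G_2 = 10^(14.6/10) = 28.84
  Stage 3: F_3 = 10^(2.32/10) = 1.706, G_3 = 10^(8.07/10) = 6.412
  Stage 4: F_4 = 10^(6.11/10) = 4.083, G_4 = 10^(−6.11/10) = 0.2449
Friis cascade:
  F = 1.403 + (1.271 − 1)/0.7129 + (1.706 − 1)/20.56 + (4.083 − 1)/131.8 = 1.840
NF = 10 log₁₀(1.840) = 2.65 dB

2.65 dB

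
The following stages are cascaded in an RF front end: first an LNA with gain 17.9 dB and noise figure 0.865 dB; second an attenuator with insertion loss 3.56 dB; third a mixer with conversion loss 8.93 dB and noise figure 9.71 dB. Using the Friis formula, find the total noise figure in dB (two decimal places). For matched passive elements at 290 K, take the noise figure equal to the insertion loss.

Convert to linear (a loss of L dB is a gain of −L dB): F_i = 10^(NF_i/10), G_i = 10^(G_i,dB/10)
  Stage 1: F_1 = 10^(0.865/10) = 1.220, G_1 = 10^(17.9/10) = 61.66
  Stage 2: F_2 = 10^(3.56/10) = 2.270, G_2 = 10^(−3.56/10) = 0.4406
  Stage 3: F_3 = 10^(9.71/10) = 9.354, G_3 = 10^(−8.93/10) = 0.1279
Friis cascade:
  F = 1.220 + (2.270 − 1)/61.66 + (9.354 − 1)/27.16 = 1.549
NF = 10 log₁₀(1.549) = 1.90 dB

1.90 dB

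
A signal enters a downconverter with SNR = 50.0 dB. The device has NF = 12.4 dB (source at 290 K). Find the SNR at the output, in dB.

37.6 dB

By definition F = SNR_in/SNR_out, so in dB: SNR_out = SNR_in − NF
SNR_out = 50.0 − 12.4 = 37.6 dB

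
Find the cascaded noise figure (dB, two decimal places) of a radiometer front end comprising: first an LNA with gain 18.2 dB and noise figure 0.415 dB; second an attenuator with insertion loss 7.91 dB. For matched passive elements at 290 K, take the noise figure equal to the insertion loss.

0.71 dB

Convert to linear (a loss of L dB is a gain of −L dB): F_i = 10^(NF_i/10), G_i = 10^(G_i,dB/10)
  Stage 1: F_1 = 10^(0.415/10) = 1.100, G_1 = 10^(18.2/10) = 66.07
  Stage 2: F_2 = 10^(7.91/10) = 6.180, G_2 = 10^(−7.91/10) = 0.1618
Friis cascade:
  F = 1.100 + (6.180 − 1)/66.07 = 1.179
NF = 10 log₁₀(1.179) = 0.71 dB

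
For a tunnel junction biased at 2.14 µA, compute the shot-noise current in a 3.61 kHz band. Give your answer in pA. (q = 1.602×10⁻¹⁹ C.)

49.8 pA

I_n = √(2qI·B)
2qI·B = 2 × 1.602×10⁻¹⁹ × 2.14×10⁻⁶ × 3.61×10³ = 2.48×10⁻²¹ A²
I_n = √(2.48×10⁻²¹) = 4.98×10⁻¹¹ A = 49.8 pA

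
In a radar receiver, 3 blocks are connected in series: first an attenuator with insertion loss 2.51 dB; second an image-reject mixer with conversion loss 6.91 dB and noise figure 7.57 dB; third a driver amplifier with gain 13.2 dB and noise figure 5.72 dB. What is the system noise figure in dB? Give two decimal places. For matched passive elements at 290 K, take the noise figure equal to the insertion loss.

15.33 dB

Convert to linear (a loss of L dB is a gain of −L dB): F_i = 10^(NF_i/10), G_i = 10^(G_i,dB/10)
  Stage 1: F_1 = 10^(2.51/10) = 1.782, G_1 = 10^(−2.51/10) = 0.5610
  Stage 2: F_2 = 10^(7.57/10) = 5.715, G_2 = 10^(−6.91/10) = 0.2037
  Stage 3: F_3 = 10^(5.72/10) = 3.733, G_3 = 10^(13.2/10) = 20.89
Friis cascade:
  F = 1.782 + (5.715 − 1)/0.5610 + (3.733 − 1)/0.1143 = 34.09
NF = 10 log₁₀(34.09) = 15.33 dB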